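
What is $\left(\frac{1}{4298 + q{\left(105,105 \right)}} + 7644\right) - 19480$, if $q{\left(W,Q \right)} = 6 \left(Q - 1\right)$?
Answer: $- \frac{58256791}{4922} \approx -11836.0$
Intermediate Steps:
$q{\left(W,Q \right)} = -6 + 6 Q$ ($q{\left(W,Q \right)} = 6 \left(-1 + Q\right) = -6 + 6 Q$)
$\left(\frac{1}{4298 + q{\left(105,105 \right)}} + 7644\right) - 19480 = \left(\frac{1}{4298 + \left(-6 + 6 \cdot 105\right)} + 7644\right) - 19480 = \left(\frac{1}{4298 + \left(-6 + 630\right)} + 7644\right) - 19480 = \left(\frac{1}{4298 + 624} + 7644\right) - 19480 = \left(\frac{1}{4922} + 7644\right) - 19480 = \frac{37623769}{4922} - 19480 = - \frac{58256791}{4922}$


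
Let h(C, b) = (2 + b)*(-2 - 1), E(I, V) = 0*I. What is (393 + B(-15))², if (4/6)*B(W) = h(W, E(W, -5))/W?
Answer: 3873024/25 ≈ 1.5492e+5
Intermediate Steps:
E(I, V) = 0
h(C, b) = -6 - 3*b (h(C, b) = (2 + b)*(-3) = -6 - 3*b)
B(W) = -9/W (B(W) = 3*((-6 - 3*0)/W)/2 = 3*((-6 + 0)/W)/2 = 3*(-6/W)/2 = -9/W)
(393 + B(-15))² = (393 - 9/(-15))² = (393 - 9*(-1/15))² = (393 + ⅗)² = (1968/5)² = 3873024/25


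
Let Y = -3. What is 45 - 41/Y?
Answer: 176/3 ≈ 58.667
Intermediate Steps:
45 - 41/Y = 45 - 41/(-3) = 45 - 41*(-1)/3 = 45 - 41*(-⅓) = 45 + 41/3 = 176/3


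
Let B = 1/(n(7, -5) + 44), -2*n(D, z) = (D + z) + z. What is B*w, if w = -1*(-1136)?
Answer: 2272/91 ≈ 24.967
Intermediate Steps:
n(D, z) = -z - D/2 (n(D, z) = -((D + z) + z)/2 = -(D + 2*z)/2 = -z - D/2)
w = 1136
B = 2/91 (B = 1/((-1*(-5) - 1/2*7) + 44) = 1/((5 - 7/2) + 44) = 1/(3/2 + 44) = 1/(91/2) = 2/91 ≈ 0.021978)
B*w = (2/91)*1136 = 2272/91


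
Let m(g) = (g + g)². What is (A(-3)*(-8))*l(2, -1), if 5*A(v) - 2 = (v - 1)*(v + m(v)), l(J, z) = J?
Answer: 416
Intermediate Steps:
m(g) = 4*g² (m(g) = (2*g)² = 4*g²)
A(v) = ⅖ + (-1 + v)*(v + 4*v²)/5 (A(v) = ⅖ + ((v - 1)*(v + 4*v²))/5 = ⅖ + ((-1 + v)*(v + 4*v²))/5 = ⅖ + (-1 + v)*(v + 4*v²)/5)
(A(-3)*(-8))*l(2, -1) = ((⅖ - ⅗*(-3)² - ⅕*(-3) + (⅘)*(-3)³)*(-8))*2 = ((⅖ - ⅗*9 + ⅗ + (⅘)*(-27))*(-8))*2 = ((⅖ - 27/5 + ⅗ - 108/5)*(-8))*2 = -26*(-8)*2 = 208*2 = 416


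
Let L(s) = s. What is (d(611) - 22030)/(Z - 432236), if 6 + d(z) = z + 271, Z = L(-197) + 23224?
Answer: 21154/409209 ≈ 0.051695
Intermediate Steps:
Z = 23027 (Z = -197 + 23224 = 23027)
d(z) = 265 + z (d(z) = -6 + (z + 271) = -6 + (271 + z) = 265 + z)
(d(611) - 22030)/(Z - 432236) = ((265 + 611) - 22030)/(23027 - 432236) = (876 - 22030)/(-409209) = -21154*(-1/409209) = 21154/409209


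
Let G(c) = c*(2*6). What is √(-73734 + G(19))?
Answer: I*√73506 ≈ 271.12*I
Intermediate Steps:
G(c) = 12*c (G(c) = c*12 = 12*c)
√(-73734 + G(19)) = √(-73734 + 12*19) = √(-73734 + 228) = √(-73506) = I*√73506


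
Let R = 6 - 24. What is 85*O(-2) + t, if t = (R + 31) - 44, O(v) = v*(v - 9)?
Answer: 1839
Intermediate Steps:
O(v) = v*(-9 + v)
R = -18
t = -31 (t = (-18 + 31) - 44 = 13 - 44 = -31)
85*O(-2) + t = 85*(-2*(-9 - 2)) - 31 = 85*(-2*(-11)) - 31 = 85*22 - 31 = 1870 - 31 = 1839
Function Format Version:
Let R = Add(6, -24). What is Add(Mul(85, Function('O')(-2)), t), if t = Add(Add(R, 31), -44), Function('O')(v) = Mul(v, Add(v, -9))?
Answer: 1839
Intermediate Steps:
Function('O')(v) = Mul(v, Add(-9, v))
R = -18
t = -31 (t = Add(Add(-18, 31), -44) = Add(13, -44) = -31)
Add(Mul(85, Function('O')(-2)), t) = Add(Mul(85, Mul(-2, Add(-9, -2))), -31) = Add(Mul(85, Mul(-2, -11)), -31) = Add(Mul(85, 22), -31) = Add(1870, -31) = 1839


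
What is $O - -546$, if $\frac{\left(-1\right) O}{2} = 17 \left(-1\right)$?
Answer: $580$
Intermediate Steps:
$O = 34$ ($O = - 2 \cdot 17 \left(-1\right) = \left(-2\right) \left(-17\right) = 34$)
$O - -546 = 34 - -546 = 34 + 546 = 580$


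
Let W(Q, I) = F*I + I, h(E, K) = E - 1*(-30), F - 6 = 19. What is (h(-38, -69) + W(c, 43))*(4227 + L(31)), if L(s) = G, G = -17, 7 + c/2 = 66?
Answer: 4673100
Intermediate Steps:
c = 118 (c = -14 + 2*66 = -14 + 132 = 118)
F = 25 (F = 6 + 19 = 25)
L(s) = -17
h(E, K) = 30 + E (h(E, K) = E + 30 = 30 + E)
W(Q, I) = 26*I (W(Q, I) = 25*I + I = 26*I)
(h(-38, -69) + W(c, 43))*(4227 + L(31)) = ((30 - 38) + 26*43)*(4227 - 17) = (-8 + 1118)*4210 = 1110*4210 = 4673100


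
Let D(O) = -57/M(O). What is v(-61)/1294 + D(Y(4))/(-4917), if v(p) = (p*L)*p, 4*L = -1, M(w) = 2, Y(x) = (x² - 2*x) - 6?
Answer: -6049547/8483464 ≈ -0.71310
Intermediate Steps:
Y(x) = -6 + x² - 2*x
D(O) = -57/2
L = -¼ (L = (¼)*(-1) = -¼ ≈ -0.25000)
v(p) = -p²/4 (v(p) = (p*(-¼))*p = (-p/4)*p = -p²/4)
v(-61)/1294 + D(Y(4))/(-4917) = -¼*(-61)²/1294 - 57/2/(-4917) = -¼*3721*(1/1294) - 57/2*(-1/4917) = -3721/4*1/1294 + 19/3278 = -3721/5176 + 19/3278 = -6049547/8483464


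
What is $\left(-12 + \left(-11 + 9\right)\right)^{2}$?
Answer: $196$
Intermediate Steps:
$\left(-12 + \left(-11 + 9\right)\right)^{2} = \left(-12 - 2\right)^{2} = \left(-14\right)^{2} = 196$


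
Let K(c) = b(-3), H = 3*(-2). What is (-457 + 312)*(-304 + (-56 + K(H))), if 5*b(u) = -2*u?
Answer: 52026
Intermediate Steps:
H = -6
b(u) = -2*u/5 (b(u) = (-2*u)/5 = -2*u/5)
K(c) = 6/5 (K(c) = -⅖*(-3) = 6/5)
(-457 + 312)*(-304 + (-56 + K(H))) = (-457 + 312)*(-304 + (-56 + 6/5)) = -145*(-304 - 274/5) = -145*(-1794/5) = 52026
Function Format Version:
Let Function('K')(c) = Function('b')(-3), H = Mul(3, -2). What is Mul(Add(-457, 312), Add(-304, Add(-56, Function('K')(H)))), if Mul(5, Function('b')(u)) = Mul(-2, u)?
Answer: 52026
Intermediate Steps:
H = -6
Function('b')(u) = Mul(Rational(-2, 5), u) (Function('b')(u) = Mul(Rational(1, 5), Mul(-2, u)) = Mul(Rational(-2, 5), u))
Function('K')(c) = Rational(6, 5) (Function('K')(c) = Mul(Rational(-2, 5), -3) = Rational(6, 5))
Mul(Add(-457, 312), Add(-304, Add(-56, Function('K')(H)))) = Mul(Add(-457, 312), Add(-304, Add(-56, Rational(6, 5)))) = Mul(-145, Add(-304, Rational(-274, 5))) = Mul(-145, Rational(-1794, 5)) = 52026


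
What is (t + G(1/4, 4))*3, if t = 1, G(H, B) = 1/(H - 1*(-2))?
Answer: 13/3 ≈ 4.3333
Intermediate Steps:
G(H, B) = 1/(2 + H) (G(H, B) = 1/(H + 2) = 1/(2 + H))
(t + G(1/4, 4))*3 = (1 + 1/(2 + 1/4))*3 = (1 + 1/(2 + ¼))*3 = (1 + 1/(9/4))*3 = (1 + 4/9)*3 = (13/9)*3 = 13/3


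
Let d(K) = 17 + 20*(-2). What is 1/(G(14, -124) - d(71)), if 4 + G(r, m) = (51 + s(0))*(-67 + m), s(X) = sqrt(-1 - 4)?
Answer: I/(-9722*I + 191*sqrt(5)) ≈ -0.00010266 + 4.5099e-6*I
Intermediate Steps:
s(X) = I*sqrt(5) (s(X) = sqrt(-5) = I*sqrt(5))
d(K) = -23 (d(K) = 17 - 40 = -23)
G(r, m) = -4 + (-67 + m)*(51 + I*sqrt(5)) (G(r, m) = -4 + (51 + I*sqrt(5))*(-67 + m) = -4 + (-67 + m)*(51 + I*sqrt(5)))
1/(G(14, -124) - d(71)) = 1/((-3421 + 51*(-124) - 67*I*sqrt(5) + I*(-124)*sqrt(5)) - 1*(-23)) = 1/((-3421 - 6324 - 67*I*sqrt(5) - 124*I*sqrt(5)) + 23) = 1/((-9745 - 191*I*sqrt(5)) + 23) = 1/(-9722 - 191*I*sqrt(5))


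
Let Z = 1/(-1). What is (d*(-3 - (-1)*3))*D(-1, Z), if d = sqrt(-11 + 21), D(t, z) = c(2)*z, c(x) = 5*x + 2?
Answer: 0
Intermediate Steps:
Z = -1
c(x) = 2 + 5*x
D(t, z) = 12*z (D(t, z) = (2 + 5*2)*z = (2 + 10)*z = 12*z)
d = sqrt(10) ≈ 3.1623
(d*(-3 - (-1)*3))*D(-1, Z) = (sqrt(10)*(-3 - (-1)*3))*(12*(-1)) = (sqrt(10)*(-3 - 1*(-3)))*(-12) = (sqrt(10)*(-3 + 3))*(-12) = (sqrt(10)*0)*(-12) = 0*(-12) = 0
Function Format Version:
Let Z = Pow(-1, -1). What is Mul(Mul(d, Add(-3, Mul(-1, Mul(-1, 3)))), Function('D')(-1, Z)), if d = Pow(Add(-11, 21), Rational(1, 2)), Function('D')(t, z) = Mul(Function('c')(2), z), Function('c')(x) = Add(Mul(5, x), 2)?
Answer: 0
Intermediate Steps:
Z = -1
Function('c')(x) = Add(2, Mul(5, x))
Function('D')(t, z) = Mul(12, z) (Function('D')(t, z) = Mul(Add(2, Mul(5, 2)), z) = Mul(Add(2, 10), z) = Mul(12, z))
d = Pow(10, Rational(1, 2)) ≈ 3.1623
Mul(Mul(d, Add(-3, Mul(-1, Mul(-1, 3)))), Function('D')(-1, Z)) = Mul(Mul(Pow(10, Rational(1, 2)), Add(-3, Mul(-1, Mul(-1, 3)))), Mul(12, -1)) = Mul(Mul(Pow(10, Rational(1, 2)), Add(-3, Mul(-1, -3))), -12) = Mul(Mul(Pow(10, Rational(1, 2)), Add(-3, 3)), -12) = Mul(Mul(Pow(10, Rational(1, 2)), 0), -12) = Mul(0, -12) = 0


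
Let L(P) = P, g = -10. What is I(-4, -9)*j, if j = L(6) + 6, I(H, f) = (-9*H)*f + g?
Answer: -4008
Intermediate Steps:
I(H, f) = -10 - 9*H*f (I(H, f) = (-9*H)*f - 10 = -9*H*f - 10 = -10 - 9*H*f)
j = 12 (j = 6 + 6 = 12)
I(-4, -9)*j = (-10 - 9*(-4)*(-9))*12 = (-10 - 324)*12 = -334*12 = -4008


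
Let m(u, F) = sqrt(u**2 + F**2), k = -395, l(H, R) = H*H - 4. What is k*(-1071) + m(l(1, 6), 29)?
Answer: 423045 + 5*sqrt(34) ≈ 4.2307e+5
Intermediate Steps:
l(H, R) = -4 + H**2 (l(H, R) = H**2 - 4 = -4 + H**2)
m(u, F) = sqrt(F**2 + u**2)
k*(-1071) + m(l(1, 6), 29) = -395*(-1071) + sqrt(29**2 + (-4 + 1**2)**2) = 423045 + sqrt(841 + (-4 + 1)**2) = 423045 + sqrt(841 + (-3)**2) = 423045 + sqrt(841 + 9) = 423045 + sqrt(850) = 423045 + 5*sqrt(34)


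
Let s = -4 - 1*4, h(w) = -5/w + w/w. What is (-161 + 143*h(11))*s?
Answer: 664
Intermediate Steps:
h(w) = 1 - 5/w (h(w) = -5/w + 1 = 1 - 5/w)
s = -8 (s = -4 - 4 = -8)
(-161 + 143*h(11))*s = (-161 + 143*((-5 + 11)/11))*(-8) = (-161 + 143*((1/11)*6))*(-8) = (-161 + 143*(6/11))*(-8) = (-161 + 78)*(-8) = -83*(-8) = 664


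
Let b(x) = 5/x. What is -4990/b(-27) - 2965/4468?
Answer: 120391763/4468 ≈ 26945.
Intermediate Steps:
-4990/b(-27) - 2965/4468 = -4990/(5/(-27)) - 2965/4468 = -4990/(5*(-1/27)) - 2965*1/4468 = -4990/(-5/27) - 2965/4468 = -4990*(-27/5) - 2965/4468 = 26946 - 2965/4468 = 120391763/4468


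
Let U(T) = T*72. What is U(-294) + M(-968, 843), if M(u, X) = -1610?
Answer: -22778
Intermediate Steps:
U(T) = 72*T
U(-294) + M(-968, 843) = 72*(-294) - 1610 = -21168 - 1610 = -22778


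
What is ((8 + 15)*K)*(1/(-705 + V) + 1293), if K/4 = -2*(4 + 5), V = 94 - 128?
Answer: -1582351056/739 ≈ -2.1412e+6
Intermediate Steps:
V = -34
K = -72 (K = 4*(-2*(4 + 5)) = 4*(-2*9) = 4*(-18) = -72)
((8 + 15)*K)*(1/(-705 + V) + 1293) = ((8 + 15)*(-72))*(1/(-705 - 34) + 1293) = (23*(-72))*(1/(-739) + 1293) = -1656*(-1/739 + 1293) = -1656*955526/739 = -1582351056/739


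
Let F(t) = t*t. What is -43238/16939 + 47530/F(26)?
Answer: 29841607/440414 ≈ 67.758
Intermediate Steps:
F(t) = t**2
-43238/16939 + 47530/F(26) = -43238/16939 + 47530/(26**2) = -43238*1/16939 + 47530/676 = -3326/1303 + 47530*(1/676) = -3326/1303 + 23765/338 = 29841607/440414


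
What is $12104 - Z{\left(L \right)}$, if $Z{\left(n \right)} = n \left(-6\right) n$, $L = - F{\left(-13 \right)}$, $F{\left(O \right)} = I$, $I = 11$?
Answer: $12830$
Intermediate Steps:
$F{\left(O \right)} = 11$
$L = -11$ ($L = \left(-1\right) 11 = -11$)
$Z{\left(n \right)} = - 6 n^{2}$ ($Z{\left(n \right)} = - 6 n n = - 6 n^{2}$)
$12104 - Z{\left(L \right)} = 12104 - - 6 \left(-11\right)^{2} = 12104 - \left(-6\right) 121 = 12104 - -726 = 12104 + 726 = 12830$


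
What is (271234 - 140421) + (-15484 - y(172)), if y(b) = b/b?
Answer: 115328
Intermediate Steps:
y(b) = 1
(271234 - 140421) + (-15484 - y(172)) = (271234 - 140421) + (-15484 - 1*1) = 130813 + (-15484 - 1) = 130813 - 15485 = 115328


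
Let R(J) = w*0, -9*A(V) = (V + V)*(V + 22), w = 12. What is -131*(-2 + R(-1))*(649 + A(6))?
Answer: 480770/3 ≈ 1.6026e+5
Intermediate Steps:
A(V) = -2*V*(22 + V)/9 (A(V) = -(V + V)*(V + 22)/9 = -2*V*(22 + V)/9)
R(J) = 0 (R(J) = 12*0 = 0)
-131*(-2 + R(-1))*(649 + A(6)) = -131*(-2 + 0)*(649 - 2/9*6*(22 + 6)) = -(-262)*(649 - 2/9*6*28) = -(-262)*(649 - 112/3) = -(-262)*1835/3 = -131*(-3670/3) = 480770/3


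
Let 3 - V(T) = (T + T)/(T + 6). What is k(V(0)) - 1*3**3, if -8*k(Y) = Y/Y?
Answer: -217/8 ≈ -27.125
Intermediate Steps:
V(T) = 3 - 2*T/(6 + T) (V(T) = 3 - (T + T)/(T + 6) = 3 - 2*T/(6 + T))
k(Y) = -1/8 (k(Y) = -Y/(8*Y) = -1/8*1 = -1/8)
k(V(0)) - 1*3**3 = -1/8 - 1*3**3 = -1/8 - 1*27 = -1/8 - 27 = -217/8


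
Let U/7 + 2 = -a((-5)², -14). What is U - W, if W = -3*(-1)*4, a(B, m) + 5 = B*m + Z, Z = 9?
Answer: 2396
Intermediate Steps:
a(B, m) = 4 + B*m (a(B, m) = -5 + (B*m + 9) = -5 + (9 + B*m) = 4 + B*m)
W = 12 (W = 3*4 = 12)
U = 2408 (U = -14 + 7*(-(4 + (-5)²*(-14))) = -14 + 7*(-(4 + 25*(-14))) = -14 + 7*(-(4 - 350)) = -14 + 7*(-1*(-346)) = -14 + 7*346 = -14 + 2422 = 2408)
U - W = 2408 - 1*12 = 2408 - 12 = 2396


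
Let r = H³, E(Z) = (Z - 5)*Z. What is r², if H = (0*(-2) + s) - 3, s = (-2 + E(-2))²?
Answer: 7858047974841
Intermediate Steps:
E(Z) = Z*(-5 + Z) (E(Z) = (-5 + Z)*Z = Z*(-5 + Z))
s = 144 (s = (-2 - 2*(-5 - 2))² = (-2 - 2*(-7))² = (-2 + 14)² = 12² = 144)
H = 141 (H = (0*(-2) + 144) - 3 = (0 + 144) - 3 = 144 - 3 = 141)
r = 2803221 (r = 141³ = 2803221)
r² = 2803221² = 7858047974841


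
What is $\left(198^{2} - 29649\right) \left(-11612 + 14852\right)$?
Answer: $30958200$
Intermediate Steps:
$\left(198^{2} - 29649\right) \left(-11612 + 14852\right) = \left(39204 - 29649\right) 3240 = 9555 \cdot 3240 = 30958200$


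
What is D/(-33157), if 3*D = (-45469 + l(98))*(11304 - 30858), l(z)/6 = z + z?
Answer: -288701774/33157 ≈ -8707.1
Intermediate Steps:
l(z) = 12*z (l(z) = 6*(z + z) = 6*(2*z) = 12*z)
D = 288701774 (D = ((-45469 + 12*98)*(11304 - 30858))/3 = ((-45469 + 1176)*(-19554))/3 = (-44293*(-19554))/3 = (⅓)*866105322 = 288701774)
D/(-33157) = 288701774/(-33157) = 288701774*(-1/33157) = -288701774/33157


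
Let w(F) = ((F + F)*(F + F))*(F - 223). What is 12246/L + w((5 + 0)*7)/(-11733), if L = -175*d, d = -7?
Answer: 1272152318/14372925 ≈ 88.510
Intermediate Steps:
L = 1225 (L = -175*(-7) = 1225)
w(F) = 4*F²*(-223 + F) (w(F) = ((2*F)*(2*F))*(-223 + F) = (4*F²)*(-223 + F) = 4*F²*(-223 + F))
12246/L + w((5 + 0)*7)/(-11733) = 12246/1225 + (4*((5 + 0)*7)²*(-223 + (5 + 0)*7))/(-11733) = 12246*(1/1225) + (4*(5*7)²*(-223 + 5*7))*(-1/11733) = 12246/1225 + (4*35²*(-223 + 35))*(-1/11733) = 12246/1225 + (4*1225*(-188))*(-1/11733) = 12246/1225 - 921200*(-1/11733) = 12246/1225 + 921200/11733 = 1272152318/14372925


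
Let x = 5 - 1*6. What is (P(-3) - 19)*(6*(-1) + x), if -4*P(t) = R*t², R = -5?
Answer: 217/4 ≈ 54.250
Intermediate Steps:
P(t) = 5*t²/4 (P(t) = -(-5)*t²/4 = 5*t²/4)
x = -1 (x = 5 - 6 = -1)
(P(-3) - 19)*(6*(-1) + x) = ((5/4)*(-3)² - 19)*(6*(-1) - 1) = ((5/4)*9 - 19)*(-6 - 1) = (45/4 - 19)*(-7) = -31/4*(-7) = 217/4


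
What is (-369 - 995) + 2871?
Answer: 1507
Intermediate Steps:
(-369 - 995) + 2871 = -1364 + 2871 = 1507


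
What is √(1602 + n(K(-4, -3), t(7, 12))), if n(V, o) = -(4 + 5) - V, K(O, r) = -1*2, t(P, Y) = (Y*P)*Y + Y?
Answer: √1595 ≈ 39.937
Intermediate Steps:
t(P, Y) = Y + P*Y² (t(P, Y) = (P*Y)*Y + Y = P*Y² + Y = Y + P*Y²)
K(O, r) = -2
n(V, o) = -9 - V (n(V, o) = -1*9 - V = -9 - V)
√(1602 + n(K(-4, -3), t(7, 12))) = √(1602 + (-9 - 1*(-2))) = √(1602 + (-9 + 2)) = √(1602 - 7) = √1595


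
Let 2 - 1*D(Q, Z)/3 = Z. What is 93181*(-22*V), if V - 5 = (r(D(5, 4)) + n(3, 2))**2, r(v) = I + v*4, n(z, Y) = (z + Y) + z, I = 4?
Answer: -305447318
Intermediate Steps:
D(Q, Z) = 6 - 3*Z
n(z, Y) = Y + 2*z (n(z, Y) = (Y + z) + z = Y + 2*z)
r(v) = 4 + 4*v (r(v) = 4 + v*4 = 4 + 4*v)
V = 149 (V = 5 + ((4 + 4*(6 - 3*4)) + (2 + 2*3))**2 = 5 + ((4 + 4*(6 - 12)) + (2 + 6))**2 = 5 + ((4 + 4*(-6)) + 8)**2 = 5 + ((4 - 24) + 8)**2 = 5 + (-20 + 8)**2 = 5 + (-12)**2 = 5 + 144 = 149)
93181*(-22*V) = 93181*(-22*149) = 93181*(-3278) = -305447318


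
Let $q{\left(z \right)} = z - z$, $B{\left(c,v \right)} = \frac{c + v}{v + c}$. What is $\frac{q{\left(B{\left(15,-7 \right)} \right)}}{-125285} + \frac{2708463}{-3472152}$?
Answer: $- \frac{902821}{1157384} \approx -0.78005$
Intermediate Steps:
$B{\left(c,v \right)} = 1$ ($B{\left(c,v \right)} = \frac{c + v}{c + v} = 1$)
$q{\left(z \right)} = 0$
$\frac{q{\left(B{\left(15,-7 \right)} \right)}}{-125285} + \frac{2708463}{-3472152} = \frac{0}{-125285} + \frac{2708463}{-3472152} = 0 \left(- \frac{1}{125285}\right) + 2708463 \left(- \frac{1}{3472152}\right) = 0 - \frac{902821}{1157384} = - \frac{902821}{1157384}$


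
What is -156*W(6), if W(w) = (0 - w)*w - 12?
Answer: 7488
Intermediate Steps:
W(w) = -12 - w**2 (W(w) = (-w)*w - 12 = -w**2 - 12 = -12 - w**2)
-156*W(6) = -156*(-12 - 1*6**2) = -156*(-12 - 1*36) = -156*(-12 - 36) = -156*(-48) = 7488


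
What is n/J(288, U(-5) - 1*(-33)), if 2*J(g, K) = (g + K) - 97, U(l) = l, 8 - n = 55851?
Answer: -111686/219 ≈ -509.98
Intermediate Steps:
n = -55843 (n = 8 - 1*55851 = 8 - 55851 = -55843)
J(g, K) = -97/2 + K/2 + g/2 (J(g, K) = ((g + K) - 97)/2 = ((K + g) - 97)/2 = (-97 + K + g)/2 = -97/2 + K/2 + g/2)
n/J(288, U(-5) - 1*(-33)) = -55843/(-97/2 + (-5 - 1*(-33))/2 + (½)*288) = -55843/(-97/2 + (-5 + 33)/2 + 144) = -55843/(-97/2 + (½)*28 + 144) = -55843/(-97/2 + 14 + 144) = -55843/219/2 = -55843*2/219 = -111686/219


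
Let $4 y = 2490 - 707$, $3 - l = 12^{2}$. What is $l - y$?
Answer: $- \frac{2347}{4} \approx -586.75$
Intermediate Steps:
$l = -141$ ($l = 3 - 12^{2} = 3 - 144 = -141$)
$y = \frac{1783}{4}$ ($y = \frac{2490 - 707}{4} = \frac{1}{4} \cdot 1783 = \frac{1783}{4} \approx 445.75$)
$l - y = -141 - \frac{1783}{4} = - \frac{2347}{4}$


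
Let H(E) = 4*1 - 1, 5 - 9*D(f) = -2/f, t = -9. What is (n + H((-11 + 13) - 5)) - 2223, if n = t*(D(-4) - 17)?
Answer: -4143/2 ≈ -2071.5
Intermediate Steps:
D(f) = 5/9 + 2/(9*f) (D(f) = 5/9 - (-2)/(9*f) = 5/9 + 2/(9*f))
H(E) = 3 (H(E) = 4 - 1 = 3)
n = 297/2 (n = -9*((⅑)*(2 + 5*(-4))/(-4) - 17) = -9*((⅑)*(-¼)*(2 - 20) - 17) = -9*((⅑)*(-¼)*(-18) - 17) = -9*(½ - 17) = -9*(-33/2) = 297/2 ≈ 148.50)
(n + H((-11 + 13) - 5)) - 2223 = (297/2 + 3) - 2223 = 303/2 - 2223 = -4143/2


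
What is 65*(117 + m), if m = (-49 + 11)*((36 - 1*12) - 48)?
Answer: 66885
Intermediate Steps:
m = 912 (m = -38*((36 - 12) - 48) = -38*(24 - 48) = -38*(-24) = 912)
65*(117 + m) = 65*(117 + 912) = 65*1029 = 66885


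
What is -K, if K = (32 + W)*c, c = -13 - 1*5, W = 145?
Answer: 3186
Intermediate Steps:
c = -18 (c = -13 - 5 = -18)
K = -3186 (K = (32 + 145)*(-18) = 177*(-18) = -3186)
-K = -1*(-3186) = 3186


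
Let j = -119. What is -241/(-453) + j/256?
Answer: 7789/115968 ≈ 0.067165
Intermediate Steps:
-241/(-453) + j/256 = -241/(-453) - 119/256 = -241*(-1/453) - 119*1/256 = 241/453 - 119/256 = 7789/115968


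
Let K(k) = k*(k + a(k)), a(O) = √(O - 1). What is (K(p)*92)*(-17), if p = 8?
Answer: -100096 - 12512*√7 ≈ -1.3320e+5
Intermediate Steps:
a(O) = √(-1 + O)
K(k) = k*(k + √(-1 + k))
(K(p)*92)*(-17) = ((8*(8 + √(-1 + 8)))*92)*(-17) = ((8*(8 + √7))*92)*(-17) = ((64 + 8*√7)*92)*(-17) = (5888 + 736*√7)*(-17) = -100096 - 12512*√7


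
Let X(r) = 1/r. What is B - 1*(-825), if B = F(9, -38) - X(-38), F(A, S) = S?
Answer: 29907/38 ≈ 787.03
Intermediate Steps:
B = -1443/38 (B = -38 - 1/(-38) = -38 - 1*(-1/38) = -38 + 1/38 = -1443/38 ≈ -37.974)
B - 1*(-825) = -1443/38 - 1*(-825) = -1443/38 + 825 = 29907/38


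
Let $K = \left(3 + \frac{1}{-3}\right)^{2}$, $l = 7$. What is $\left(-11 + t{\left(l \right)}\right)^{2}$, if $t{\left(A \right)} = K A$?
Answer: $\frac{121801}{81} \approx 1503.7$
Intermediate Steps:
$K = \frac{64}{9}$ ($K = \left(3 - \frac{1}{3}\right)^{2} = \left(\frac{8}{3}\right)^{2} = \frac{64}{9} \approx 7.1111$)
$t{\left(A \right)} = \frac{64 A}{9}$
$\left(-11 + t{\left(l \right)}\right)^{2} = \left(-11 + \frac{64}{9} \cdot 7\right)^{2} = \left(-11 + \frac{448}{9}\right)^{2} = \left(\frac{349}{9}\right)^{2} = \frac{121801}{81}$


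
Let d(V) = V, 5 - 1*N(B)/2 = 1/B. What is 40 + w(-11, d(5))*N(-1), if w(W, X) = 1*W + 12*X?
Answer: 628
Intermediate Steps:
N(B) = 10 - 2/B
w(W, X) = W + 12*X
40 + w(-11, d(5))*N(-1) = 40 + (-11 + 12*5)*(10 - 2/(-1)) = 40 + (-11 + 60)*(10 - 2*(-1)) = 40 + 49*(10 + 2) = 40 + 49*12 = 40 + 588 = 628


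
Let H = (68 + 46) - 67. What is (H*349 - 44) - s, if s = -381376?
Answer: 397735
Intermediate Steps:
H = 47 (H = 114 - 67 = 47)
(H*349 - 44) - s = (47*349 - 44) - 1*(-381376) = (16403 - 44) + 381376 = 16359 + 381376 = 397735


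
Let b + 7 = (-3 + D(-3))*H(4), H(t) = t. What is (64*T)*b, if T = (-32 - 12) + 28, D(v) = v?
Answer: 31744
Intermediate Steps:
T = -16 (T = -44 + 28 = -16)
b = -31 (b = -7 + (-3 - 3)*4 = -7 - 6*4 = -7 - 24 = -31)
(64*T)*b = (64*(-16))*(-31) = -1024*(-31) = 31744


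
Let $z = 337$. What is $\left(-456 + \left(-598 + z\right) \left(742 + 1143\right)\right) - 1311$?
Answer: $-493752$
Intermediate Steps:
$\left(-456 + \left(-598 + z\right) \left(742 + 1143\right)\right) - 1311 = \left(-456 + \left(-598 + 337\right) \left(742 + 1143\right)\right) - 1311 = \left(-456 - 491985\right) - 1311 = -492441 - 1311 = -493752$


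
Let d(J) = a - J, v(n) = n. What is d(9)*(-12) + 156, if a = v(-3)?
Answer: 300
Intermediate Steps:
a = -3
d(J) = -3 - J
d(9)*(-12) + 156 = (-3 - 1*9)*(-12) + 156 = (-3 - 9)*(-12) + 156 = -12*(-12) + 156 = 144 + 156 = 300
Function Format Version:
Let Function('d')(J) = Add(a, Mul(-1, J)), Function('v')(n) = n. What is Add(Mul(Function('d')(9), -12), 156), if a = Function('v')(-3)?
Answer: 300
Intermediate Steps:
a = -3
Function('d')(J) = Add(-3, Mul(-1, J))
Add(Mul(Function('d')(9), -12), 156) = Add(Mul(Add(-3, Mul(-1, 9)), -12), 156) = Add(Mul(Add(-3, -9), -12), 156) = Add(Mul(-12, -12), 156) = Add(144, 156) = 300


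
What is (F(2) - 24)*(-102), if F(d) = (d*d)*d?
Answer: 1632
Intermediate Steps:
F(d) = d**3 (F(d) = d**2*d = d**3)
(F(2) - 24)*(-102) = (2**3 - 24)*(-102) = (8 - 24)*(-102) = -16*(-102) = 1632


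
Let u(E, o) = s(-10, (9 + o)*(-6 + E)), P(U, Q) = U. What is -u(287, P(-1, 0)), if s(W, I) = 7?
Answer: -7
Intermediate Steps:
u(E, o) = 7
-u(287, P(-1, 0)) = -1*7 = -7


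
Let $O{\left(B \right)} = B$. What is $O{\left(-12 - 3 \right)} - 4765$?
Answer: $-4780$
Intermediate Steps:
$O{\left(-12 - 3 \right)} - 4765 = \left(-12 - 3\right) - 4765 = -15 - 4765 = -4780$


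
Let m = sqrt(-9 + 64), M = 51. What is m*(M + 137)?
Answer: 188*sqrt(55) ≈ 1394.2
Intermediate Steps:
m = sqrt(55) ≈ 7.4162
m*(M + 137) = sqrt(55)*(51 + 137) = sqrt(55)*188 = 188*sqrt(55)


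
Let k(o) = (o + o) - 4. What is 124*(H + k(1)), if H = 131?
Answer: 15996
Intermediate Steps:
k(o) = -4 + 2*o (k(o) = 2*o - 4 = -4 + 2*o)
124*(H + k(1)) = 124*(131 + (-4 + 2*1)) = 124*(131 + (-4 + 2)) = 124*(131 - 2) = 124*129 = 15996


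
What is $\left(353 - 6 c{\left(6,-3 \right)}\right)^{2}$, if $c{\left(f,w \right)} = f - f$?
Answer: $124609$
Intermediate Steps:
$c{\left(f,w \right)} = 0$
$\left(353 - 6 c{\left(6,-3 \right)}\right)^{2} = \left(353 - 0\right)^{2} = \left(353 + 0\right)^{2} = 353^{2} = 124609$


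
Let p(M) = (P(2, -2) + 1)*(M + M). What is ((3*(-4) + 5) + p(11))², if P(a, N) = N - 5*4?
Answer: 219961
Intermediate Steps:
P(a, N) = -20 + N (P(a, N) = N - 1*20 = N - 20 = -20 + N)
p(M) = -42*M (p(M) = ((-20 - 2) + 1)*(M + M) = (-22 + 1)*(2*M) = -42*M)
((3*(-4) + 5) + p(11))² = ((3*(-4) + 5) - 42*11)² = ((-12 + 5) - 462)² = (-7 - 462)² = (-469)² = 219961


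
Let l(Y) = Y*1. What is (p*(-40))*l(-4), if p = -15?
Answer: -2400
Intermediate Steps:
l(Y) = Y
(p*(-40))*l(-4) = -15*(-40)*(-4) = 600*(-4) = -2400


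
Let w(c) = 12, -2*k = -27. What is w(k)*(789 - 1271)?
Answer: -5784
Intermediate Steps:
k = 27/2 (k = -1/2*(-27) = 27/2 ≈ 13.500)
w(k)*(789 - 1271) = 12*(789 - 1271) = 12*(-482) = -5784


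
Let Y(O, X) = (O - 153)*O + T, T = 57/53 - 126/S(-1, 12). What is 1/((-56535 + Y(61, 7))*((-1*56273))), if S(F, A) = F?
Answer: 53/184972502288 ≈ 2.8653e-10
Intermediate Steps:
T = 6735/53 (T = 57/53 - 126/(-1) = 57*(1/53) - 126*(-1) = 57/53 + 126 = 6735/53 ≈ 127.08)
Y(O, X) = 6735/53 + O*(-153 + O) (Y(O, X) = (O - 153)*O + 6735/53 = (-153 + O)*O + 6735/53 = O*(-153 + O) + 6735/53 = 6735/53 + O*(-153 + O))
1/((-56535 + Y(61, 7))*((-1*56273))) = 1/((-56535 + (6735/53 + 61**2 - 153*61))*((-1*56273))) = 1/((-56535 + (6735/53 + 3721 - 9333))*(-56273)) = -1/56273/(-56535 - 290701/53) = -1/56273/(-3287056/53) = -53/3287056*(-1/56273) = 53/184972502288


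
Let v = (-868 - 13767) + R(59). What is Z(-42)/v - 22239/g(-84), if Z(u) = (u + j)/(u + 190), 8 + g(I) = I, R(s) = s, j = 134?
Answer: 2998439363/12404176 ≈ 241.73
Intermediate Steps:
g(I) = -8 + I
v = -14576 (v = (-868 - 13767) + 59 = -14635 + 59 = -14576)
Z(u) = (134 + u)/(190 + u) (Z(u) = (u + 134)/(u + 190) = (134 + u)/(190 + u))
Z(-42)/v - 22239/g(-84) = ((134 - 42)/(190 - 42))/(-14576) - 22239/(-8 - 84) = (92/148)*(-1/14576) - 22239/(-92) = ((1/148)*92)*(-1/14576) - 22239*(-1/92) = (23/37)*(-1/14576) + 22239/92 = -23/539312 + 22239/92 = 2998439363/12404176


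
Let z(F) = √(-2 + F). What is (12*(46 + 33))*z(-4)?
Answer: 948*I*√6 ≈ 2322.1*I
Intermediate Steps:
(12*(46 + 33))*z(-4) = (12*(46 + 33))*√(-2 - 4) = (12*79)*√(-6) = 948*(I*√6) = 948*I*√6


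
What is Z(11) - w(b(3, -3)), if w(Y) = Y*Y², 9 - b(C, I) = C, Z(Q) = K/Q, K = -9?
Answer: -2385/11 ≈ -216.82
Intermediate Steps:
Z(Q) = -9/Q
b(C, I) = 9 - C
w(Y) = Y³
Z(11) - w(b(3, -3)) = -9/11 - (9 - 1*3)³ = -9*1/11 - (9 - 3)³ = -9/11 - 1*6³ = -9/11 - 1*216 = -9/11 - 216 = -2385/11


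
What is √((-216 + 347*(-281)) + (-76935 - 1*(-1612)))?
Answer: I*√173046 ≈ 415.99*I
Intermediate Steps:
√((-216 + 347*(-281)) + (-76935 - 1*(-1612))) = √((-216 - 97507) + (-76935 + 1612)) = √(-97723 - 75323) = √(-173046) = I*√173046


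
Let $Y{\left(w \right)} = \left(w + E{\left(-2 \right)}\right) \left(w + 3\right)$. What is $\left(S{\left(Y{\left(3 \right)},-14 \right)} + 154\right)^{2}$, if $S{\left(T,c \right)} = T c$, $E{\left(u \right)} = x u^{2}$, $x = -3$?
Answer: $828100$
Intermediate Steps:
$E{\left(u \right)} = - 3 u^{2}$
$Y{\left(w \right)} = \left(-12 + w\right) \left(3 + w\right)$ ($Y{\left(w \right)} = \left(w - 3 \left(-2\right)^{2}\right) \left(w + 3\right) = \left(w - 12\right) \left(3 + w\right) = \left(-12 + w\right) \left(3 + w\right)$)
$\left(S{\left(Y{\left(3 \right)},-14 \right)} + 154\right)^{2} = \left(\left(-36 + 3^{2} - 27\right) \left(-14\right) + 154\right)^{2} = \left(\left(-36 + 9 - 27\right) \left(-14\right) + 154\right)^{2} = \left(\left(-54\right) \left(-14\right) + 154\right)^{2} = \left(756 + 154\right)^{2} = 910^{2} = 828100$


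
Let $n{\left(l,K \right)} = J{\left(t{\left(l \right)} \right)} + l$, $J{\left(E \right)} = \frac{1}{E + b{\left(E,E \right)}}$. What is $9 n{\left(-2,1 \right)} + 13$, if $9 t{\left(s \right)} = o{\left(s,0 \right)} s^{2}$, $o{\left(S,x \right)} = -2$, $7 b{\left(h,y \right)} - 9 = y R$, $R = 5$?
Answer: $- \frac{214}{5} \approx -42.8$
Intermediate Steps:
$b{\left(h,y \right)} = \frac{9}{7} + \frac{5 y}{7}$ ($b{\left(h,y \right)} = \frac{9}{7} + \frac{y 5}{7} = \frac{9}{7} + \frac{5 y}{7}$)
$t{\left(s \right)} = - \frac{2 s^{2}}{9}$ ($t{\left(s \right)} = \frac{\left(-2\right) s^{2}}{9} = - \frac{2 s^{2}}{9}$)
$J{\left(E \right)} = \frac{1}{\frac{9}{7} + \frac{12 E}{7}}$ ($J{\left(E \right)} = \frac{1}{E + \left(\frac{9}{7} + \frac{5 E}{7}\right)} = \frac{1}{\frac{9}{7} + \frac{12 E}{7}}$)
$n{\left(l,K \right)} = l + \frac{7}{3 \left(3 - \frac{8 l^{2}}{9}\right)}$ ($n{\left(l,K \right)} = \frac{7}{3 \left(3 + 4 \left(- \frac{2 l^{2}}{9}\right)\right)} + l = \frac{7}{3 \left(3 - \frac{8 l^{2}}{9}\right)} + l = l + \frac{7}{3 \left(3 - \frac{8 l^{2}}{9}\right)}$)
$9 n{\left(-2,1 \right)} + 13 = 9 \frac{21 - 2 \left(27 - 8 \left(-2\right)^{2}\right)}{27 - 8 \left(-2\right)^{2}} + 13 = 9 \frac{21 - 2 \left(27 - 32\right)}{27 - 32} + 13 = 9 \frac{21 - -10}{-5} + 13 = 9 \left(- \frac{21 + 10}{5}\right) + 13 = 9 \left(\left(- \frac{1}{5}\right) 31\right) + 13 = 9 \left(- \frac{31}{5}\right) + 13 = - \frac{279}{5} + 13 = - \frac{214}{5}$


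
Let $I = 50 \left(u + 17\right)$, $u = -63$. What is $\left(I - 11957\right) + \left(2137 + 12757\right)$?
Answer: $637$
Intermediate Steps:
$I = -2300$ ($I = 50 \left(-63 + 17\right) = 50 \left(-46\right) = -2300$)
$\left(I - 11957\right) + \left(2137 + 12757\right) = \left(-2300 - 11957\right) + \left(2137 + 12757\right) = -14257 + 14894 = 637$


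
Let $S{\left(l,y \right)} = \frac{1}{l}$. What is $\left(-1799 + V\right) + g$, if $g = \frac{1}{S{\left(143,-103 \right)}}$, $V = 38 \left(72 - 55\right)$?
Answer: $-1010$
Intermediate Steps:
$V = 646$ ($V = 38 \cdot 17 = 646$)
$g = 143$ ($g = \frac{1}{\frac{1}{143}} = 143$)
$\left(-1799 + V\right) + g = \left(-1799 + 646\right) + 143 = -1153 + 143 = -1010$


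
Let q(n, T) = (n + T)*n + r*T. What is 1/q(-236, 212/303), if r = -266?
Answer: 303/16769464 ≈ 1.8069e-5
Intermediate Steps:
q(n, T) = -266*T + n*(T + n) (q(n, T) = (n + T)*n - 266*T = (T + n)*n - 266*T = n*(T + n) - 266*T = -266*T + n*(T + n))
1/q(-236, 212/303) = 1/((-236)**2 - 56392/303 + (212/303)*(-236)) = 1/(55696 - 56392/303 + (212*(1/303))*(-236)) = 1/(55696 - 266*212/303 + (212/303)*(-236)) = 1/(55696 - 56392/303 - 50032/303) = 1/(16769464/303) = 303/16769464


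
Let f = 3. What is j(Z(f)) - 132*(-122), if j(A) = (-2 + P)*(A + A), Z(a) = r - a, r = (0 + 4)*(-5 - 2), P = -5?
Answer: 16538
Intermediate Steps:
r = -28 (r = 4*(-7) = -28)
Z(a) = -28 - a
j(A) = -14*A (j(A) = (-2 - 5)*(A + A) = -14*A)
j(Z(f)) - 132*(-122) = -14*(-28 - 1*3) - 132*(-122) = -14*(-28 - 3) + 16104 = -14*(-31) + 16104 = 434 + 16104 = 16538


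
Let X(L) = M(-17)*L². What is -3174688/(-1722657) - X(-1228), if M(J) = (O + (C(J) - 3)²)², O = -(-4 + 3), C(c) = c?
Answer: -417719060048889200/1722657 ≈ -2.4249e+11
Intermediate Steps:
O = 1 (O = -1*(-1) = 1)
M(J) = (1 + (-3 + J)²)² (M(J) = (1 + (J - 3)²)² = (1 + (-3 + J)²)²)
X(L) = 160801*L² (X(L) = (1 + (-3 - 17)²)²*L² = (1 + (-20)²)²*L² = (1 + 400)²*L² = 401²*L² = 160801*L²)
-3174688/(-1722657) - X(-1228) = -3174688/(-1722657) - 160801*(-1228)² = -3174688*(-1/1722657) - 160801*1507984 = 3174688/1722657 - 1*242485335184 = 3174688/1722657 - 242485335184 = -417719060048889200/1722657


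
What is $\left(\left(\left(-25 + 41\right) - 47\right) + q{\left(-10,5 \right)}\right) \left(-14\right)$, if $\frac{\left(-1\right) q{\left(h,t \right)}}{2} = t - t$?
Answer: $434$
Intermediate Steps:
$q{\left(h,t \right)} = 0$ ($q{\left(h,t \right)} = - 2 \left(t - t\right) = \left(-2\right) 0 = 0$)
$\left(\left(\left(-25 + 41\right) - 47\right) + q{\left(-10,5 \right)}\right) \left(-14\right) = \left(\left(\left(-25 + 41\right) - 47\right) + 0\right) \left(-14\right) = \left(\left(16 - 47\right) + 0\right) \left(-14\right) = \left(-31 + 0\right) \left(-14\right) = \left(-31\right) \left(-14\right) = 434$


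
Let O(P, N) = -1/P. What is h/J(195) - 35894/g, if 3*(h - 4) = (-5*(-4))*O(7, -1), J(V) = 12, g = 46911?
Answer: -503582/985131 ≈ -0.51118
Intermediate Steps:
h = 64/21 (h = 4 + ((-5*(-4))*(-1/7))/3 = 4 + (20*(-1*⅐))/3 = 4 + (20*(-⅐))/3 = 4 + (⅓)*(-20/7) = 4 - 20/21 = 64/21 ≈ 3.0476)
h/J(195) - 35894/g = (64/21)/12 - 35894/46911 = (64/21)*(1/12) - 35894*1/46911 = 16/63 - 35894/46911 = -503582/985131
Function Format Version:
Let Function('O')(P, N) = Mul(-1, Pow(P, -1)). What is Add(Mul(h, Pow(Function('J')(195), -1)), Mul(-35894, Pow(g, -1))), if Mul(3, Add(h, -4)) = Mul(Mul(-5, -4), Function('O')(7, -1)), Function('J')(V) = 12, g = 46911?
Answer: Rational(-503582, 985131) ≈ -0.51118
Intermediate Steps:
h = Rational(64, 21) (h = Add(4, Mul(Rational(1, 3), Mul(Mul(-5, -4), Mul(-1, Pow(7, -1))))) = Add(4, Mul(Rational(1, 3), Mul(20, Mul(-1, Rational(1, 7))))) = Add(4, Mul(Rational(1, 3), Mul(20, Rational(-1, 7)))) = Add(4, Mul(Rational(1, 3), Rational(-20, 7))) = Add(4, Rational(-20, 21)) = Rational(64, 21) ≈ 3.0476)
Add(Mul(h, Pow(Function('J')(195), -1)), Mul(-35894, Pow(g, -1))) = Add(Mul(Rational(64, 21), Pow(12, -1)), Mul(-35894, Pow(46911, -1))) = Add(Mul(Rational(64, 21), Rational(1, 12)), Mul(-35894, Rational(1, 46911))) = Add(Rational(16, 63), Rational(-35894, 46911)) = Rational(-503582, 985131)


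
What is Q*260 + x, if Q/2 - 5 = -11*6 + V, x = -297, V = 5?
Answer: -29417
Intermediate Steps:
Q = -112 (Q = 10 + 2*(-11*6 + 5) = 10 + 2*(-66 + 5) = 10 + 2*(-61) = 10 - 122 = -112)
Q*260 + x = -112*260 - 297 = -29120 - 297 = -29417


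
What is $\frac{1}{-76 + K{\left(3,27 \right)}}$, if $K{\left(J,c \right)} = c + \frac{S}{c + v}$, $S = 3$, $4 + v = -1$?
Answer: $- \frac{22}{1075} \approx -0.020465$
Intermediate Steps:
$v = -5$ ($v = -4 - 1 = -5$)
$K{\left(J,c \right)} = c + \frac{3}{-5 + c}$ ($K{\left(J,c \right)} = c + \frac{1}{c - 5} \cdot 3 = c + \frac{1}{-5 + c} 3 = c + \frac{3}{-5 + c}$)
$\frac{1}{-76 + K{\left(3,27 \right)}} = \frac{1}{-76 + \frac{3 + 27^{2} - 135}{-5 + 27}} = \frac{1}{-76 + \frac{3 + 729 - 135}{22}} = \frac{1}{-76 + \frac{1}{22} \cdot 597} = \frac{1}{-76 + \frac{597}{22}} = \frac{1}{- \frac{1075}{22}} = - \frac{22}{1075}$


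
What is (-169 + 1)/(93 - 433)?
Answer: 42/85 ≈ 0.49412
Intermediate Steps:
(-169 + 1)/(93 - 433) = -168/(-340) = -168*(-1/340) = 42/85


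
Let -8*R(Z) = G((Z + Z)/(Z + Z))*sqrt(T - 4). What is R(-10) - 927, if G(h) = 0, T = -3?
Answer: -927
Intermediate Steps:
R(Z) = 0 (R(Z) = -0*sqrt(-3 - 4) = -0*sqrt(-7) = -0*I*sqrt(7) = -1/8*0 = 0)
R(-10) - 927 = 0 - 927 = -927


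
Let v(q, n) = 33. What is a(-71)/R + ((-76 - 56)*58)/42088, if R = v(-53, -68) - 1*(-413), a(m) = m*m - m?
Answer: 13233705/1173203 ≈ 11.280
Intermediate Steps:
a(m) = m**2 - m
R = 446 (R = 33 - 1*(-413) = 33 + 413 = 446)
a(-71)/R + ((-76 - 56)*58)/42088 = -71*(-1 - 71)/446 + ((-76 - 56)*58)/42088 = -71*(-72)*(1/446) - 132*58*(1/42088) = 5112*(1/446) - 7656*1/42088 = 2556/223 - 957/5261 = 13233705/1173203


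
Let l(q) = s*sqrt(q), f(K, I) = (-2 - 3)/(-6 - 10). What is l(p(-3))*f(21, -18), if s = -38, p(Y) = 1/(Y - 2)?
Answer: -19*I*sqrt(5)/8 ≈ -5.3107*I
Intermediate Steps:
p(Y) = 1/(-2 + Y)
f(K, I) = 5/16 (f(K, I) = -5/(-16) = -5*(-1/16) = 5/16)
l(q) = -38*sqrt(q)
l(p(-3))*f(21, -18) = -38*I*sqrt(5)/5*(5/16) = -19*I*sqrt(5)/8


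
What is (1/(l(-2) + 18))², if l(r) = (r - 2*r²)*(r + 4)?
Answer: ¼ ≈ 0.25000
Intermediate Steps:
l(r) = (4 + r)*(r - 2*r²) (l(r) = (r - 2*r²)*(4 + r) = (4 + r)*(r - 2*r²))
(1/(l(-2) + 18))² = (1/(-2*(4 - 7*(-2) - 2*(-2)²) + 18))² = (1/(-2*(4 + 14 - 2*4) + 18))² = (1/(-2*(4 + 14 - 8) + 18))² = (1/(-2*10 + 18))² = (1/(-20 + 18))² = (1/(-2))² = (-½)² = ¼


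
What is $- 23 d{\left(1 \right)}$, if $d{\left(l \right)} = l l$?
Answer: $-23$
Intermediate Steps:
$d{\left(l \right)} = l^{2}$
$- 23 d{\left(1 \right)} = - 23 \cdot 1^{2} = \left(-23\right) 1 = -23$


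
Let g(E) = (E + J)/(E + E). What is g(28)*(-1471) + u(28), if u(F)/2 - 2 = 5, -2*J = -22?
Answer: -56585/56 ≈ -1010.4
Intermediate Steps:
J = 11 (J = -½*(-22) = 11)
g(E) = (11 + E)/(2*E) (g(E) = (E + 11)/(E + E) = (11 + E)/((2*E)) = (11 + E)*(1/(2*E)) = (11 + E)/(2*E))
u(F) = 14 (u(F) = 4 + 2*5 = 4 + 10 = 14)
g(28)*(-1471) + u(28) = ((½)*(11 + 28)/28)*(-1471) + 14 = ((½)*(1/28)*39)*(-1471) + 14 = (39/56)*(-1471) + 14 = -57369/56 + 14 = -56585/56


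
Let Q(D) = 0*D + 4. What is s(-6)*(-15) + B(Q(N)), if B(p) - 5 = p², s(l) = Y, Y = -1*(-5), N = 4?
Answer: -54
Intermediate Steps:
Y = 5
s(l) = 5
Q(D) = 4 (Q(D) = 0 + 4 = 4)
B(p) = 5 + p²
s(-6)*(-15) + B(Q(N)) = 5*(-15) + (5 + 4²) = -75 + (5 + 16) = -75 + 21 = -54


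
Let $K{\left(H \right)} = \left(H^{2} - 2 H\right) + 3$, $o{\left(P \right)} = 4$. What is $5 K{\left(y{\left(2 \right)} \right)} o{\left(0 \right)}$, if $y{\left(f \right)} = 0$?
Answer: $60$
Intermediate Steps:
$K{\left(H \right)} = 3 + H^{2} - 2 H$
$5 K{\left(y{\left(2 \right)} \right)} o{\left(0 \right)} = 5 \left(3 + 0^{2} - 0\right) 4 = 5 \left(3 + 0 + 0\right) 4 = 5 \cdot 3 \cdot 4 = 15 \cdot 4 = 60$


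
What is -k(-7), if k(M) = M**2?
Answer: -49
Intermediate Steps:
-k(-7) = -1*(-7)**2 = -1*49 = -49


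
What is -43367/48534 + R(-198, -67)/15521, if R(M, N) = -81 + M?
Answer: -686640193/753296214 ≈ -0.91151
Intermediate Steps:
-43367/48534 + R(-198, -67)/15521 = -43367/48534 + (-81 - 198)/15521 = -43367*1/48534 - 279*1/15521 = -43367/48534 - 279/15521 = -686640193/753296214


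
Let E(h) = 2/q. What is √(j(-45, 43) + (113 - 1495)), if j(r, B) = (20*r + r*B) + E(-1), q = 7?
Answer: I*√206619/7 ≈ 64.936*I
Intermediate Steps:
E(h) = 2/7
j(r, B) = 2/7 + 20*r + B*r (j(r, B) = (20*r + r*B) + 2/7 = (20*r + B*r) + 2/7 = 2/7 + 20*r + B*r)
√(j(-45, 43) + (113 - 1495)) = √((2/7 + 20*(-45) + 43*(-45)) + (113 - 1495)) = √((2/7 - 900 - 1935) - 1382) = √(-19843/7 - 1382) = √(-29517/7) = I*√206619/7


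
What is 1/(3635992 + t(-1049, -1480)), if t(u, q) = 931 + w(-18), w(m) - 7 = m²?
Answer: 1/3637254 ≈ 2.7493e-7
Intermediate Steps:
w(m) = 7 + m²
t(u, q) = 1262 (t(u, q) = 931 + (7 + (-18)²) = 931 + (7 + 324) = 931 + 331 = 1262)
1/(3635992 + t(-1049, -1480)) = 1/(3635992 + 1262) = 1/3637254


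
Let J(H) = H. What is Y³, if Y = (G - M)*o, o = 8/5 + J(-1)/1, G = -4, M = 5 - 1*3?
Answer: -5832/125 ≈ -46.656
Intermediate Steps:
M = 2 (M = 5 - 3 = 2)
o = ⅗ (o = 8/5 - 1/1 = 8*(⅕) - 1*1 = 8/5 - 1 = ⅗ ≈ 0.60000)
Y = -18/5 (Y = (-4 - 1*2)*(⅗) = (-4 - 2)*(⅗) = -6*⅗ = -18/5 ≈ -3.6000)
Y³ = (-18/5)³ = -5832/125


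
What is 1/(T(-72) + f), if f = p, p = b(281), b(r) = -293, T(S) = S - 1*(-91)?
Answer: -1/274 ≈ -0.0036496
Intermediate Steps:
T(S) = 91 + S (T(S) = S + 91 = 91 + S)
p = -293
f = -293
1/(T(-72) + f) = 1/((91 - 72) - 293) = 1/(19 - 293) = 1/(-274) = -1/274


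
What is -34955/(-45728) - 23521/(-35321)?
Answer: 2310213843/1615158688 ≈ 1.4303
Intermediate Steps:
-34955/(-45728) - 23521/(-35321) = -34955*(-1/45728) - 23521*(-1/35321) = 34955/45728 + 23521/35321 = 2310213843/1615158688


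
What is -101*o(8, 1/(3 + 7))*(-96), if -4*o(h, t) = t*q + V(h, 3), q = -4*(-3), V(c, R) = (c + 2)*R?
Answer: -378144/5 ≈ -75629.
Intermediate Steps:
V(c, R) = R*(2 + c) (V(c, R) = (2 + c)*R = R*(2 + c))
q = 12
o(h, t) = -3/2 - 3*t - 3*h/4 (o(h, t) = -(t*12 + 3*(2 + h))/4 = -(12*t + (6 + 3*h))/4 = -(6 + 3*h + 12*t)/4 = -3/2 - 3*t - 3*h/4)
-101*o(8, 1/(3 + 7))*(-96) = -101*(-3/2 - 3/(3 + 7) - 3/4*8)*(-96) = -101*(-3/2 - 3/10 - 6)*(-96) = -101*(-39/5)*(-96) = (3939/5)*(-96) = -378144/5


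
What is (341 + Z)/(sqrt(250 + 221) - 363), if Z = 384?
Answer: -87725/43766 - 725*sqrt(471)/131298 ≈ -2.1242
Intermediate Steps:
(341 + Z)/(sqrt(250 + 221) - 363) = (341 + 384)/(sqrt(250 + 221) - 363) = 725/(sqrt(471) - 363) = 725/(-363 + sqrt(471))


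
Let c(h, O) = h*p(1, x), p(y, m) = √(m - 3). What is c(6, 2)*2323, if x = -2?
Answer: 13938*I*√5 ≈ 31166.0*I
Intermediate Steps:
p(y, m) = √(-3 + m)
c(h, O) = I*h*√5 (c(h, O) = h*√(-3 - 2) = h*√(-5) = h*(I*√5) = I*h*√5)
c(6, 2)*2323 = (I*6*√5)*2323 = (6*I*√5)*2323 = 13938*I*√5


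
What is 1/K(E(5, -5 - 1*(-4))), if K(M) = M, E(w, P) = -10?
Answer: -⅒ ≈ -0.10000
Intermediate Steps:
1/K(E(5, -5 - 1*(-4))) = 1/(-10) = -⅒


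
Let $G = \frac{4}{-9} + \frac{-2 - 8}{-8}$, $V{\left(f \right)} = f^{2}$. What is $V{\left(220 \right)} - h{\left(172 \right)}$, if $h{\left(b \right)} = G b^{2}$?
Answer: $\frac{221116}{9} \approx 24568.0$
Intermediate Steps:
$G = \frac{29}{36}$ ($G = 4 \left(- \frac{1}{9}\right) + \left(-2 - 8\right) \left(- \frac{1}{8}\right) = - \frac{4}{9} - - \frac{5}{4} = - \frac{4}{9} + \frac{5}{4} = \frac{29}{36} \approx 0.80556$)
$h{\left(b \right)} = \frac{29 b^{2}}{36}$
$V{\left(220 \right)} - h{\left(172 \right)} = 220^{2} - \frac{29 \cdot 172^{2}}{36} = 48400 - \frac{29}{36} \cdot 29584 = 48400 - \frac{214484}{9} = \frac{221116}{9}$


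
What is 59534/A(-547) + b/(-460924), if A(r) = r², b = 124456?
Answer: -2449426472/34478152279 ≈ -0.071043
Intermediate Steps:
59534/A(-547) + b/(-460924) = 59534/((-547)²) + 124456/(-460924) = 59534/299209 + 124456*(-1/460924) = 59534*(1/299209) - 31114/115231 = 59534/299209 - 31114/115231 = -2449426472/34478152279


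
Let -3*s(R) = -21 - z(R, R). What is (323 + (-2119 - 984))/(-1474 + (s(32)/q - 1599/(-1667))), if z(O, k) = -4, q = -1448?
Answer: 4026245088/2133395327 ≈ 1.8872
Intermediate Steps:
s(R) = 17/3 (s(R) = -(-21 - 1*(-4))/3 = -(-21 + 4)/3 = -1/3*(-17) = 17/3)
(323 + (-2119 - 984))/(-1474 + (s(32)/q - 1599/(-1667))) = (323 + (-2119 - 984))/(-1474 + ((17/3)/(-1448) - 1599/(-1667))) = (323 - 3103)/(-1474 + ((17/3)*(-1/1448) - 1599*(-1/1667))) = -2780/(-1474 + (-17/4344 + 1599/1667)) = -2780/(-1474 + 6917717/7241448) = -2780/(-10666976635/7241448) = -2780*(-7241448/10666976635) = 4026245088/2133395327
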